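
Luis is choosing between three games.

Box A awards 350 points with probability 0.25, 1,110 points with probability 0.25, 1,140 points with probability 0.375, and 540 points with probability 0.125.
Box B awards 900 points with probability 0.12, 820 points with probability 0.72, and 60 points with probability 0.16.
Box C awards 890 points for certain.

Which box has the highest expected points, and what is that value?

Box C (890 points)

Box A = 0.25 × 350 + 0.25 × 1110 + 0.375 × 1140 + 0.125 × 540 = 87.5 + 277.5 + 427.5 + 67.5 = 860
Box B = 0.12 × 900 + 0.72 × 820 + 0.16 × 60 = 108 + 590.4 + 9.6 = 708
Box C: 890 (certain)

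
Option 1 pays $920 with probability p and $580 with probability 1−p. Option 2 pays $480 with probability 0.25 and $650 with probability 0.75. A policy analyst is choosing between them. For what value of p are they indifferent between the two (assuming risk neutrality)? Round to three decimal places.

EV(Option 2) = 0.25 × 480 + 0.75 × 650 = 120 + 487.5 = 607.5
p·920 + (1−p)·580 = 607.5
340p + 580 = 607.5
p = (607.5 − 580) / 340

p = 0.081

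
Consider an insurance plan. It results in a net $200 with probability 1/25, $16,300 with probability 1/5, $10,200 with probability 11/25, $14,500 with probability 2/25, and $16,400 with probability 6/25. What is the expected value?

$12,852

EV = 1/25 × 200 + 1/5 × 16300 + 11/25 × 10200 + 2/25 × 14500 + 6/25 × 16400 = 8 + 3260 + 4488 + 1160 + 3936 = 12852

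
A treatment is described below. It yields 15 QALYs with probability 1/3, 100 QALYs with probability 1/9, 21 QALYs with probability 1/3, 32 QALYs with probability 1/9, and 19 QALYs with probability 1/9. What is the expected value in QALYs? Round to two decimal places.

EV = 1/3 × 15 + 1/9 × 100 + 1/3 × 21 + 1/9 × 32 + 1/9 × 19 = 5 + 11.1111 + 7 + 3.5556 + 2.1111 = 28.7778

28.78 QALYs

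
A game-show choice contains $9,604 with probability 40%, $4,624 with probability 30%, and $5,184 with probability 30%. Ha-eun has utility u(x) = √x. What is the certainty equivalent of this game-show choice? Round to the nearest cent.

$6,593.44

E[u] = 0.4·√9604 + 0.3·√4624 + 0.3·√5184 = 0.4·98 + 0.3·68 + 0.3·72 = 81.2
CE = (81.2)² = 6593.44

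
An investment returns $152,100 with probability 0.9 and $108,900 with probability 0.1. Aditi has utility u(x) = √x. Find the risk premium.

$324

E[u] = 0.9·√152100 + 0.1·√108900 = 0.9·390 + 0.1·330 = 384
CE = (384)² = 147456
Risk premium = EV − CE = 147780 − 147456 = 324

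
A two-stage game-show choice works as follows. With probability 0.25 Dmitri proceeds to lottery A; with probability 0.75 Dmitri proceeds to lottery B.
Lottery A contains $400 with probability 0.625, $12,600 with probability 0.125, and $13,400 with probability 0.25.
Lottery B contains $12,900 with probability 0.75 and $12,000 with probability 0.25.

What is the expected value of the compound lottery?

$10,800

EV(A) = 0.625 × 400 + 0.125 × 12600 + 0.25 × 13400 = 250 + 1575 + 3350 = 5175
EV(B) = 0.75 × 12900 + 0.25 × 12000 = 9675 + 3000 = 12675
Overall = 0.25 × 5175 + 0.75 × 12675 = 1293.75 + 9506.25 = 10800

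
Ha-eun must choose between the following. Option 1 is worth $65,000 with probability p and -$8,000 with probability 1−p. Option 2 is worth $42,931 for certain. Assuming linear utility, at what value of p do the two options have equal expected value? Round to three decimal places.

p = 0.698

p·65000 + (1−p)·(-8000) = 42931
73000p − 8000 = 42931
p = (42931 + 8000) / 73000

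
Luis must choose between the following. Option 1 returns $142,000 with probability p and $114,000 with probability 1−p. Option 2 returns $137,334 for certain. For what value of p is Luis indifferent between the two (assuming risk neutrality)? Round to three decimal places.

p·142000 + (1−p)·114000 = 137334
28000p + 114000 = 137334
p = (137334 − 114000) / 28000

p = 0.833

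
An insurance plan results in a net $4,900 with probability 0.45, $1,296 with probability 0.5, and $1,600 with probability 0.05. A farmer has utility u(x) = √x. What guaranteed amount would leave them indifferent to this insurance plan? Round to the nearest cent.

E[u] = 0.45·√4900 + 0.5·√1296 + 0.05·√1600 = 0.45·70 + 0.5·36 + 0.05·40 = 51.5
CE = (51.5)² = 2652.25

$2,652.25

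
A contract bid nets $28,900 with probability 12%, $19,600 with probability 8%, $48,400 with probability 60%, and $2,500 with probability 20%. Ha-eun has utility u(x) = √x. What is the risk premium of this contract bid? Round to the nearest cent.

E[u] = 0.12·√28900 + 0.08·√19600 + 0.6·√48400 + 0.2·√2500 = 0.12·170 + 0.08·140 + 0.6·220 + 0.2·50 = 173.6
CE = (173.6)² = 30136.96
Risk premium = EV − CE = 34576 − 30136.96 = 4439.04

$4,439.04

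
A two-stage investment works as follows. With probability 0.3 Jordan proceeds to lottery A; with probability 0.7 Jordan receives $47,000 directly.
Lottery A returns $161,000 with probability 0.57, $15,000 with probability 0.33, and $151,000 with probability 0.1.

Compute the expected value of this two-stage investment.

$66,446

EV(A) = 0.57 × 161000 + 0.33 × 15000 + 0.1 × 151000 = 91770 + 4950 + 15100 = 111820
Branch B: 47000 (certain)
Overall = 0.3 × 111820 + 0.7 × 47000 = 33546 + 32900 = 66446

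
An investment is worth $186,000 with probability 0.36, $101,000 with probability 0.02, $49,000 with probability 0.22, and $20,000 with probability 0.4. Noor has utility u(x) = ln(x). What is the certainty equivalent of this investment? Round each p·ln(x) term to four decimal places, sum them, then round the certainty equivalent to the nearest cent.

$56,156.63

E[u] = 0.36·ln(186000) + 0.02·ln(101000) + 0.22·ln(49000) + 0.4·ln(20000) = 4.3681 + 0.2305 + 2.3759 + 3.9614 = 10.9359
CE = e^10.9359 ≈ 56156.63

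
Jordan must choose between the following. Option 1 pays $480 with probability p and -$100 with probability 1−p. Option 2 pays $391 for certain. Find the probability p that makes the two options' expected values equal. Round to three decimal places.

p·480 + (1−p)·(-100) = 391
580p − 100 = 391
p = (391 + 100) / 580

p = 0.847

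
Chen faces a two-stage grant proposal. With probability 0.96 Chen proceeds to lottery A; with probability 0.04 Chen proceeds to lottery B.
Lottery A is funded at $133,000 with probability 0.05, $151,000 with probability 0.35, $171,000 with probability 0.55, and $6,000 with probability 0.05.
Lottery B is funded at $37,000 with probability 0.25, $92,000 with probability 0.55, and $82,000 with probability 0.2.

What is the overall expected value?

EV(A) = 0.05 × 133000 + 0.35 × 151000 + 0.55 × 171000 + 0.05 × 6000 = 6650 + 52850 + 94050 + 300 = 153850
EV(B) = 0.25 × 37000 + 0.55 × 92000 + 0.2 × 82000 = 9250 + 50600 + 16400 = 76250
Overall = 0.96 × 153850 + 0.04 × 76250 = 147696 + 3050 = 150746

$150,746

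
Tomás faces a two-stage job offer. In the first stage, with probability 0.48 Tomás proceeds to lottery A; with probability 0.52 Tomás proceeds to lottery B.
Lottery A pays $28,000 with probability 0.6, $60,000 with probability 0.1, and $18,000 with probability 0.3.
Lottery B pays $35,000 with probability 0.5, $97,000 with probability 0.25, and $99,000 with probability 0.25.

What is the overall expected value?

$48,116

EV(A) = 0.6 × 28000 + 0.1 × 60000 + 0.3 × 18000 = 16800 + 6000 + 5400 = 28200
EV(B) = 0.5 × 35000 + 0.25 × 97000 + 0.25 × 99000 = 17500 + 24250 + 24750 = 66500
Overall = 0.48 × 28200 + 0.52 × 66500 = 13536 + 34580 = 48116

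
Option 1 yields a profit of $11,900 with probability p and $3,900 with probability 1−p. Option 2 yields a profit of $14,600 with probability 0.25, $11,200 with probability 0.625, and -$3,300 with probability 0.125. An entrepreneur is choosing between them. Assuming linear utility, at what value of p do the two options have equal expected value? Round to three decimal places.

p = 0.792

EV(Option 2) = 0.25 × 14600 + 0.625 × 11200 + 0.125 × (-3300) = 3650 + 7000 − 412.5 = 10237.5
p·11900 + (1−p)·3900 = 10237.5
8000p + 3900 = 10237.5
p = (10237.5 − 3900) / 8000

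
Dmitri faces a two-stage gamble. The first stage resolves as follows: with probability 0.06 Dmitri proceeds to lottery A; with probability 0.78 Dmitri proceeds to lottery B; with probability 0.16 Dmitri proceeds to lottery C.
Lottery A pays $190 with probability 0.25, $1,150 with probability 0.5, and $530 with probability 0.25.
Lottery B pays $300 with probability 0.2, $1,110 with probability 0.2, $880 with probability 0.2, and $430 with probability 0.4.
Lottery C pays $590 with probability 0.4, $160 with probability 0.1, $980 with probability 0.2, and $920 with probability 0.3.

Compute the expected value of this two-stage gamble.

EV(A) = 0.25 × 190 + 0.5 × 1150 + 0.25 × 530 = 47.5 + 575 + 132.5 = 755
EV(B) = 0.2 × 300 + 0.2 × 1110 + 0.2 × 880 + 0.4 × 430 = 60 + 222 + 176 + 172 = 630
EV(C) = 0.4 × 590 + 0.1 × 160 + 0.2 × 980 + 0.3 × 920 = 236 + 16 + 196 + 276 = 724
Overall = 0.06 × 755 + 0.78 × 630 + 0.16 × 724 = 45.3 + 491.4 + 115.84 = 652.54

$652.54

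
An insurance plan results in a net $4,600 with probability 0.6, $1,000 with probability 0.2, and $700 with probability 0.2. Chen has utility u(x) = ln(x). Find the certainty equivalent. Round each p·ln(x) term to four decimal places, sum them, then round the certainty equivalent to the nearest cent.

E[u] = 0.6·ln(4600) + 0.2·ln(1000) + 0.2·ln(700) = 5.0603 + 1.3816 + 1.3102 = 7.7521
CE = e^7.7521 ≈ 2326.45

$2,326.45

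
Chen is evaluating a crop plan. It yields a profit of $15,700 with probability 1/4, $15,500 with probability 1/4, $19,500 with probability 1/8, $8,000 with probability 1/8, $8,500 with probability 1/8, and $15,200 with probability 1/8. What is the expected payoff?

$14,200

EV = 1/4 × 15700 + 1/4 × 15500 + 1/8 × 19500 + 1/8 × 8000 + 1/8 × 8500 + 1/8 × 15200 = 3925 + 3875 + 2437.5 + 1000 + 1062.5 + 1900 = 14200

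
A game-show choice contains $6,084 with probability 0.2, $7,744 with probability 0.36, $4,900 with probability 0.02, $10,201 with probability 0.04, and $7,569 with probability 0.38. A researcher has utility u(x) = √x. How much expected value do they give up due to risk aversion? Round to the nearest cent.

E[u] = 0.2·√6084 + 0.36·√7744 + 0.02·√4900 + 0.04·√10201 + 0.38·√7569 = 0.2·78 + 0.36·88 + 0.02·70 + 0.04·101 + 0.38·87 = 85.78
CE = (85.78)² = 7358.2084
Risk premium = EV − CE = 7386.9 − 7358.2084 = 28.6916

$28.69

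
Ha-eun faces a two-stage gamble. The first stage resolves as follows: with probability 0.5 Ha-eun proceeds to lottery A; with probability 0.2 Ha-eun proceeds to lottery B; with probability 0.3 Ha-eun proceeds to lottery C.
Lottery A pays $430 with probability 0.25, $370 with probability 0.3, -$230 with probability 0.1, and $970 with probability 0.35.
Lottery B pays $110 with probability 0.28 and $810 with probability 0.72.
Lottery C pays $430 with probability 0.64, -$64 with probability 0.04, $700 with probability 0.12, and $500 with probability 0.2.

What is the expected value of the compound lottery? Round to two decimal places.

EV(A) = 0.25 × 430 + 0.3 × 370 + 0.1 × (-230) + 0.35 × 970 = 107.5 + 111 − 23 + 339.5 = 535
EV(B) = 0.28 × 110 + 0.72 × 810 = 30.8 + 583.2 = 614
EV(C) = 0.64 × 430 + 0.04 × (-64) + 0.12 × 700 + 0.2 × 500 = 275.2 − 2.56 + 84 + 100 = 456.64
Overall = 0.5 × 535 + 0.2 × 614 + 0.3 × 456.64 = 267.5 + 122.8 + 136.992 = 527.292

$527.29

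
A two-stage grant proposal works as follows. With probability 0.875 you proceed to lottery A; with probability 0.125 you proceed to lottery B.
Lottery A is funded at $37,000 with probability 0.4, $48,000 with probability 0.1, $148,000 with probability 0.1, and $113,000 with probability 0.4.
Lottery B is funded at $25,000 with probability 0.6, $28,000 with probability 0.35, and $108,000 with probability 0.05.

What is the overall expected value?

EV(A) = 0.4 × 37000 + 0.1 × 48000 + 0.1 × 148000 + 0.4 × 113000 = 14800 + 4800 + 14800 + 45200 = 79600
EV(B) = 0.6 × 25000 + 0.35 × 28000 + 0.05 × 108000 = 15000 + 9800 + 5400 = 30200
Overall = 0.875 × 79600 + 0.125 × 30200 = 69650 + 3775 = 73425

$73,425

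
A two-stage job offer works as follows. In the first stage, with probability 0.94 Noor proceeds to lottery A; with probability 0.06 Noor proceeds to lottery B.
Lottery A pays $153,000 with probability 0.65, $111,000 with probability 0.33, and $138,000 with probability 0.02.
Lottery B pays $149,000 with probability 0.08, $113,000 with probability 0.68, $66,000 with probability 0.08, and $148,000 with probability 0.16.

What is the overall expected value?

EV(A) = 0.65 × 153000 + 0.33 × 111000 + 0.02 × 138000 = 99450 + 36630 + 2760 = 138840
EV(B) = 0.08 × 149000 + 0.68 × 113000 + 0.08 × 66000 + 0.16 × 148000 = 11920 + 76840 + 5280 + 23680 = 117720
Overall = 0.94 × 138840 + 0.06 × 117720 = 130509.6 + 7063.2 = 137572.8

$137,572.80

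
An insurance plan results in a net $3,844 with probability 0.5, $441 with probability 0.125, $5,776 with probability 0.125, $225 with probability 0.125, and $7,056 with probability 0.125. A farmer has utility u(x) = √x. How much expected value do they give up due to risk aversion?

$529

E[u] = 0.5·√3844 + 0.125·√441 + 0.125·√5776 + 0.125·√225 + 0.125·√7056 = 0.5·62 + 0.125·21 + 0.125·76 + 0.125·15 + 0.125·84 = 55.5
CE = (55.5)² = 3080.25
Risk premium = EV − CE = 3609.25 − 3080.25 = 529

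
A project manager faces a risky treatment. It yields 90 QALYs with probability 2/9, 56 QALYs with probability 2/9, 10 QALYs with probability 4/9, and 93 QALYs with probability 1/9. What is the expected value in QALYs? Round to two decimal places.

EV = 2/9 × 90 + 2/9 × 56 + 4/9 × 10 + 1/9 × 93 = 20 + 12.4444 + 4.4444 + 10.3333 = 47.2222

47.22 QALYs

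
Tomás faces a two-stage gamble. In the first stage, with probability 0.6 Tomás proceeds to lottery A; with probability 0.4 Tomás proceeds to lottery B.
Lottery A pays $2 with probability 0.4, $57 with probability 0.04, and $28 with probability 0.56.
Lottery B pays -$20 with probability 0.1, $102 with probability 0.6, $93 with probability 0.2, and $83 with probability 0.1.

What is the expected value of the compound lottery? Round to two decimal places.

EV(A) = 0.4 × 2 + 0.04 × 57 + 0.56 × 28 = 0.8 + 2.28 + 15.68 = 18.76
EV(B) = 0.1 × (-20) + 0.6 × 102 + 0.2 × 93 + 0.1 × 83 = -2 + 61.2 + 18.6 + 8.3 = 86.1
Overall = 0.6 × 18.76 + 0.4 × 86.1 = 11.256 + 34.44 = 45.696

$45.70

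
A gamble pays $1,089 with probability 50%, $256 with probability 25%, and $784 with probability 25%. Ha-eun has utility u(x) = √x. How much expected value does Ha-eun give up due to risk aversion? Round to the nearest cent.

$48.25

E[u] = 0.5·√1089 + 0.25·√256 + 0.25·√784 = 0.5·33 + 0.25·16 + 0.25·28 = 27.5
CE = (27.5)² = 756.25
Risk premium = EV − CE = 804.5 − 756.25 = 48.25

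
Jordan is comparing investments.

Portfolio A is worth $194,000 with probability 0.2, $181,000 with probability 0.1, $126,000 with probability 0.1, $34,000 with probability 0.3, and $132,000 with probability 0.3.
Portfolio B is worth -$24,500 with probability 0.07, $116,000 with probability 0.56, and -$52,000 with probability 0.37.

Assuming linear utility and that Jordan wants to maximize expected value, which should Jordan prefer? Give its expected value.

Portfolio A ($119,300)

Portfolio A = 0.2 × 194000 + 0.1 × 181000 + 0.1 × 126000 + 0.3 × 34000 + 0.3 × 132000 = 38800 + 18100 + 12600 + 10200 + 39600 = 119300
Portfolio B = 0.07 × (-24500) + 0.56 × 116000 + 0.37 × (-52000) = -1715 + 64960 − 19240 = 44005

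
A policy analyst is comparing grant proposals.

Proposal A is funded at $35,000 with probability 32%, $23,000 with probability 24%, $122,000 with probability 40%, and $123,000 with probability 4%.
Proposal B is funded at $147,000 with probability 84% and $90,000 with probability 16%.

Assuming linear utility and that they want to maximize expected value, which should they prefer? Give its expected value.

Proposal B ($137,880)

Proposal A = 0.32 × 35000 + 0.24 × 23000 + 0.4 × 122000 + 0.04 × 123000 = 11200 + 5520 + 48800 + 4920 = 70440
Proposal B = 0.84 × 147000 + 0.16 × 90000 = 123480 + 14400 = 137880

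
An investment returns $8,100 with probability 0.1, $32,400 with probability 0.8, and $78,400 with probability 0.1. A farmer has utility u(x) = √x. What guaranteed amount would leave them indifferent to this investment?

$32,761

E[u] = 0.1·√8100 + 0.8·√32400 + 0.1·√78400 = 0.1·90 + 0.8·180 + 0.1·280 = 181
CE = (181)² = 32761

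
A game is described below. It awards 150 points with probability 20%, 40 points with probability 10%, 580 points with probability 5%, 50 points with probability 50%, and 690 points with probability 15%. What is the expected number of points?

EV = 0.2 × 150 + 0.1 × 40 + 0.05 × 580 + 0.5 × 50 + 0.15 × 690 = 30 + 4 + 29 + 25 + 103.5 = 191.5

191.5 points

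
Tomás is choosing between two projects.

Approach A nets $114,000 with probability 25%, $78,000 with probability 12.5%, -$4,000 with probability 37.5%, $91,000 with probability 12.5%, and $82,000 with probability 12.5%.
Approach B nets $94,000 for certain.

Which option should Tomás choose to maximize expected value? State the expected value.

Approach B ($94,000)

Approach A = 0.25 × 114000 + 0.125 × 78000 + 0.375 × (-4000) + 0.125 × 91000 + 0.125 × 82000 = 28500 + 9750 − 1500 + 11375 + 10250 = 58375
Approach B: 94000 (certain)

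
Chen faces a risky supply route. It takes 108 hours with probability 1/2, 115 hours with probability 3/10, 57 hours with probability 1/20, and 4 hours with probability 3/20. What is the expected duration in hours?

91.95 hours

EV = 1/2 × 108 + 3/10 × 115 + 1/20 × 57 + 3/20 × 4 = 54 + 34.5 + 2.85 + 0.6 = 91.95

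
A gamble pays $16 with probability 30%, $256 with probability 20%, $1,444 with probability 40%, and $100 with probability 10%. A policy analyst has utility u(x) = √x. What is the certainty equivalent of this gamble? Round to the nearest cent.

$424.36

E[u] = 0.3·√16 + 0.2·√256 + 0.4·√1444 + 0.1·√100 = 0.3·4 + 0.2·16 + 0.4·38 + 0.1·10 = 20.6
CE = (20.6)² = 424.36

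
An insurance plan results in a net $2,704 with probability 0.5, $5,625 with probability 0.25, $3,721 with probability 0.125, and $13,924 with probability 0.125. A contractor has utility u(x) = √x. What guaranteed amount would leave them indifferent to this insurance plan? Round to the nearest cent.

$4,505.77

E[u] = 0.5·√2704 + 0.25·√5625 + 0.125·√3721 + 0.125·√13924 = 0.5·52 + 0.25·75 + 0.125·61 + 0.125·118 = 67.125
CE = (67.125)² = 4505.765625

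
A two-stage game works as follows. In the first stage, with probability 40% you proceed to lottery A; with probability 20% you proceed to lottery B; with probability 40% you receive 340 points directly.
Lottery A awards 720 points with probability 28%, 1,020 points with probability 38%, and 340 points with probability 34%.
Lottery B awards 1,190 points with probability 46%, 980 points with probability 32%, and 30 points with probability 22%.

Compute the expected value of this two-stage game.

EV(A) = 0.28 × 720 + 0.38 × 1020 + 0.34 × 340 = 201.6 + 387.6 + 115.6 = 704.8
EV(B) = 0.46 × 1190 + 0.32 × 980 + 0.22 × 30 = 547.4 + 313.6 + 6.6 = 867.6
Branch C: 340 (certain)
Overall = 0.4 × 704.8 + 0.2 × 867.6 + 0.4 × 340 = 281.92 + 173.52 + 136 = 591.44

591.44 points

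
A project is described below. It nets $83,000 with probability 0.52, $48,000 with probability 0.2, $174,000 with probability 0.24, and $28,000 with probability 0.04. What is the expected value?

$95,640

EV = 0.52 × 83000 + 0.2 × 48000 + 0.24 × 174000 + 0.04 × 28000 = 43160 + 9600 + 41760 + 1120 = 95640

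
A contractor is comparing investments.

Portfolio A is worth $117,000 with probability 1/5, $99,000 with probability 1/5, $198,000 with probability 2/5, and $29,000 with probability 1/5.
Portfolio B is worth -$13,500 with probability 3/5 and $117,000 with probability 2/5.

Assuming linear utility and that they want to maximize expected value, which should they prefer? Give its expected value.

Portfolio A = 1/5 × 117000 + 1/5 × 99000 + 2/5 × 198000 + 1/5 × 29000 = 23400 + 19800 + 79200 + 5800 = 128200
Portfolio B = 3/5 × (-13500) + 2/5 × 117000 = -8100 + 46800 = 38700

Portfolio A ($128,200)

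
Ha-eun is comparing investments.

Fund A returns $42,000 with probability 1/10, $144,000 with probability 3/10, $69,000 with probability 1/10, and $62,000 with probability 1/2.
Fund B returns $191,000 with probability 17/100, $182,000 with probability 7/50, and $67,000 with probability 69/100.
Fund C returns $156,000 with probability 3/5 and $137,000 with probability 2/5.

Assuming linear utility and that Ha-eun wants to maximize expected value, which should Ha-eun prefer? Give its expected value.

Fund A = 1/10 × 42000 + 3/10 × 144000 + 1/10 × 69000 + 1/2 × 62000 = 4200 + 43200 + 6900 + 31000 = 85300
Fund B = 17/100 × 191000 + 7/50 × 182000 + 69/100 × 67000 = 32470 + 25480 + 46230 = 104180
Fund C = 3/5 × 156000 + 2/5 × 137000 = 93600 + 54800 = 148400

Fund C ($148,400)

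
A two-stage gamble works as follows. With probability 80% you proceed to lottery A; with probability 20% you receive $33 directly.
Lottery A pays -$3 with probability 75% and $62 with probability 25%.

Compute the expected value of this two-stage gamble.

EV(A) = 0.75 × (-3) + 0.25 × 62 = -2.25 + 15.5 = 13.25
Branch B: 33 (certain)
Overall = 0.8 × 13.25 + 0.2 × 33 = 10.6 + 6.6 = 17.2

$17.20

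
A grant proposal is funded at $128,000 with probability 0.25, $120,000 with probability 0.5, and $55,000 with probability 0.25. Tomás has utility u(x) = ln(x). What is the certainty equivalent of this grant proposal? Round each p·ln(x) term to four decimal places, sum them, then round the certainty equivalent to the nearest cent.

E[u] = 0.25·ln(128000) + 0.5·ln(120000) + 0.25·ln(55000) = 2.9399 + 5.8476 + 2.7288 = 11.5163
CE = e^11.5163 ≈ 100338.02

$100,338.02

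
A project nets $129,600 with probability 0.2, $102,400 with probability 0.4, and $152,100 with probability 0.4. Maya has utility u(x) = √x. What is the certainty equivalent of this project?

$126,736

E[u] = 0.2·√129600 + 0.4·√102400 + 0.4·√152100 = 0.2·360 + 0.4·320 + 0.4·390 = 356
CE = (356)² = 126736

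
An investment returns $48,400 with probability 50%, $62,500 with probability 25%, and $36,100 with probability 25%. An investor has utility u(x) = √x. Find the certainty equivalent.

E[u] = 0.5·√48400 + 0.25·√62500 + 0.25·√36100 = 0.5·220 + 0.25·250 + 0.25·190 = 220
CE = (220)² = 48400

$48,400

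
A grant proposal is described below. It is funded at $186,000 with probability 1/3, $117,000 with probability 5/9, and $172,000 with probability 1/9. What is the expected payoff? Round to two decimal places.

$146,111.11

EV = 1/3 × 186000 + 5/9 × 117000 + 1/9 × 172000 = 62000 + 65000 + 19111.1111 = 146111.1111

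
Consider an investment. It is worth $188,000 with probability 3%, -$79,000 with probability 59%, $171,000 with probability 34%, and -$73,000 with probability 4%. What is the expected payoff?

$14,250

EV = 0.03 × 188000 + 0.59 × (-79000) + 0.34 × 171000 + 0.04 × (-73000) = 5640 − 46610 + 58140 − 2920 = 14250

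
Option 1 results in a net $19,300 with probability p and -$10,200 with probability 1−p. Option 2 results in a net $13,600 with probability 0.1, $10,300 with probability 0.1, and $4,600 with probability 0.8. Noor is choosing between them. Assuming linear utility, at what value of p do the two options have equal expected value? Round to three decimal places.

EV(Option 2) = 0.1 × 13600 + 0.1 × 10300 + 0.8 × 4600 = 1360 + 1030 + 3680 = 6070
p·19300 + (1−p)·(-10200) = 6070
29500p − 10200 = 6070
p = (6070 + 10200) / 29500

p = 0.552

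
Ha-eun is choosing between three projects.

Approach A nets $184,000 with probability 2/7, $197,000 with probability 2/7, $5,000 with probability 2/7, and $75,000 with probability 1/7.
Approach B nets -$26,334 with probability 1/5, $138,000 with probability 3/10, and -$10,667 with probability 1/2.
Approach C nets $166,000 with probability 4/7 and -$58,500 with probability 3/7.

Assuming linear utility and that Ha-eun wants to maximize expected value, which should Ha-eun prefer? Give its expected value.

Approach A ($121,000)

Approach A = 2/7 × 184000 + 2/7 × 197000 + 2/7 × 5000 + 1/7 × 75000 = 52571.4286 + 56285.7143 + 1428.5714 + 10714.2857 = 121000
Approach B = 1/5 × (-26334) + 3/10 × 138000 + 1/2 × (-10667) = -5266.8 + 41400 − 5333.5 = 30799.7
Approach C = 4/7 × 166000 + 3/7 × (-58500) = 94857.1429 − 25071.4286 = 69785.7143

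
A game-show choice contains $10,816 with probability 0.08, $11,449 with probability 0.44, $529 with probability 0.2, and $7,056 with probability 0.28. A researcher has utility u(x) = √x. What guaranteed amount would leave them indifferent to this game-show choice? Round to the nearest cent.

$6,975.59

E[u] = 0.08·√10816 + 0.44·√11449 + 0.2·√529 + 0.28·√7056 = 0.08·104 + 0.44·107 + 0.2·23 + 0.28·84 = 83.52
CE = (83.52)² = 6975.5904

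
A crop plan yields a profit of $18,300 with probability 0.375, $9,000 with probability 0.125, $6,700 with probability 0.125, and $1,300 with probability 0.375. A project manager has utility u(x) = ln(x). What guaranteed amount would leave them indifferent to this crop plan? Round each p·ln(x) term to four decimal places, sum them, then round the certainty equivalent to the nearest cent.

$5,478.57

E[u] = 0.375·ln(18300) + 0.125·ln(9000) + 0.125·ln(6700) + 0.375·ln(1300) = 3.6805 + 1.1381 + 1.1012 + 2.6888 = 8.6086
CE = e^8.6086 ≈ 5478.57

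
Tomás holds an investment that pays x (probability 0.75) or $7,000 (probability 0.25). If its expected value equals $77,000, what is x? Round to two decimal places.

x = $100,333.33

0.75·x + 0.25·7000 = 77000
0.75·x = 77000 − 1750 = 75250
x = 75250 / 0.75 = 100333.3333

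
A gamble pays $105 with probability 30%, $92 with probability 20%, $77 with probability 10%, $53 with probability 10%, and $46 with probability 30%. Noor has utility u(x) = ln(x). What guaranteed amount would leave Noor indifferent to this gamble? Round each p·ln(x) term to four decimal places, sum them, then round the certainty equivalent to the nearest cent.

$72.28

E[u] = 0.3·ln(105) + 0.2·ln(92) + 0.1·ln(77) + 0.1·ln(53) + 0.3·ln(46) = 1.3962 + 0.9044 + 0.4344 + 0.3970 + 1.1486 = 4.2806
CE = e^4.2806 ≈ 72.28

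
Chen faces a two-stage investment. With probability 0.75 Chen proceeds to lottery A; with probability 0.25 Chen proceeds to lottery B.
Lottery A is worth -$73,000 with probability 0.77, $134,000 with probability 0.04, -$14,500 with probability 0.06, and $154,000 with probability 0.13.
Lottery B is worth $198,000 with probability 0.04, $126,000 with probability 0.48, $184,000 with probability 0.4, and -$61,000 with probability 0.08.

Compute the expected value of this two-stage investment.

EV(A) = 0.77 × (-73000) + 0.04 × 134000 + 0.06 × (-14500) + 0.13 × 154000 = -56210 + 5360 − 870 + 20020 = -31700
EV(B) = 0.04 × 198000 + 0.48 × 126000 + 0.4 × 184000 + 0.08 × (-61000) = 7920 + 60480 + 73600 − 4880 = 137120
Overall = 0.75 × (-31700) + 0.25 × 137120 = -23775 + 34280 = 10505

$10,505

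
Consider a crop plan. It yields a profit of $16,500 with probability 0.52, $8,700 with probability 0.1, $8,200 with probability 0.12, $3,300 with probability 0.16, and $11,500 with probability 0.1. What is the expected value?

$12,112

EV = 0.52 × 16500 + 0.1 × 8700 + 0.12 × 8200 + 0.16 × 3300 + 0.1 × 11500 = 8580 + 870 + 984 + 528 + 1150 = 12112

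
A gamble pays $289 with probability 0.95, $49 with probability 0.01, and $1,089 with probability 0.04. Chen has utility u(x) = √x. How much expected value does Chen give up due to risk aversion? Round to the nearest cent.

$10.95

E[u] = 0.95·√289 + 0.01·√49 + 0.04·√1089 = 0.95·17 + 0.01·7 + 0.04·33 = 17.54
CE = (17.54)² = 307.6516
Risk premium = EV − CE = 318.6 − 307.6516 = 10.9484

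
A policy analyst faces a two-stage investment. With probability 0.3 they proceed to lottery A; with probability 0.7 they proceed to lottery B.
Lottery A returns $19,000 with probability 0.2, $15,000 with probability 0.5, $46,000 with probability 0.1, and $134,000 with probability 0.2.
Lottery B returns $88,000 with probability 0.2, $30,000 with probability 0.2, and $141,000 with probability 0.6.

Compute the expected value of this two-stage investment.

$88,550

EV(A) = 0.2 × 19000 + 0.5 × 15000 + 0.1 × 46000 + 0.2 × 134000 = 3800 + 7500 + 4600 + 26800 = 42700
EV(B) = 0.2 × 88000 + 0.2 × 30000 + 0.6 × 141000 = 17600 + 6000 + 84600 = 108200
Overall = 0.3 × 42700 + 0.7 × 108200 = 12810 + 75740 = 88550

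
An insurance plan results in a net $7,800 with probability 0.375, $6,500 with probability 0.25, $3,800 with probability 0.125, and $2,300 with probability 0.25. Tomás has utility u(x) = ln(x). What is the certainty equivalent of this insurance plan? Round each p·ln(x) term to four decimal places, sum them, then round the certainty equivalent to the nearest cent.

E[u] = 0.375·ln(7800) + 0.25·ln(6500) + 0.125·ln(3800) + 0.25·ln(2300) = 3.3607 + 2.1949 + 1.0303 + 1.9352 = 8.5211
CE = e^8.5211 ≈ 5019.57

$5,019.57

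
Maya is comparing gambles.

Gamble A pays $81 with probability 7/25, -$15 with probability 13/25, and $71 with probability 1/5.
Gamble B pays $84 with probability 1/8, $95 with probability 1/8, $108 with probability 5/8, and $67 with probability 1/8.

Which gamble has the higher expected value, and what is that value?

Gamble B ($98.25)

Gamble A = 7/25 × 81 + 13/25 × (-15) + 1/5 × 71 = 22.68 − 7.8 + 14.2 = 29.08
Gamble B = 1/8 × 84 + 1/8 × 95 + 5/8 × 108 + 1/8 × 67 = 10.5 + 11.875 + 67.5 + 8.375 = 98.25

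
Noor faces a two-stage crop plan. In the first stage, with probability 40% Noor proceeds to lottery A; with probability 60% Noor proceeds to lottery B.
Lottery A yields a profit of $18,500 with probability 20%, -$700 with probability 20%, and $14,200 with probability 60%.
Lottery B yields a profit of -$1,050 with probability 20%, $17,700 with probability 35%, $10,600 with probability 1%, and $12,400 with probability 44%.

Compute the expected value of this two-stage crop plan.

$11,760.20

EV(A) = 0.2 × 18500 + 0.2 × (-700) + 0.6 × 14200 = 3700 − 140 + 8520 = 12080
EV(B) = 0.2 × (-1050) + 0.35 × 17700 + 0.01 × 10600 + 0.44 × 12400 = -210 + 6195 + 106 + 5456 = 11547
Overall = 0.4 × 12080 + 0.6 × 11547 = 4832 + 6928.2 = 11760.2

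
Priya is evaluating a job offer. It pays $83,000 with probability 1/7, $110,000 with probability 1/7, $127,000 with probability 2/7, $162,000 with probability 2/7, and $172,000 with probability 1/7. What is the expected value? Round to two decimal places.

EV = 1/7 × 83000 + 1/7 × 110000 + 2/7 × 127000 + 2/7 × 162000 + 1/7 × 172000 = 11857.1429 + 15714.2857 + 36285.7143 + 46285.7143 + 24571.4286 = 134714.2857

$134,714.29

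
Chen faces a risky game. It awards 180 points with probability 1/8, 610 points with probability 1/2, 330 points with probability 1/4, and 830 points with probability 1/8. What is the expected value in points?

513.75 points

EV = 1/8 × 180 + 1/2 × 610 + 1/4 × 330 + 1/8 × 830 = 22.5 + 305 + 82.5 + 103.75 = 513.75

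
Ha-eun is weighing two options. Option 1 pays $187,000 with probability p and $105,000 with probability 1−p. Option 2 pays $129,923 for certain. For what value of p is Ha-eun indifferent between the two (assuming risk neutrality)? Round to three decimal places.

p = 0.304

p·187000 + (1−p)·105000 = 129923
82000p + 105000 = 129923
p = (129923 − 105000) / 82000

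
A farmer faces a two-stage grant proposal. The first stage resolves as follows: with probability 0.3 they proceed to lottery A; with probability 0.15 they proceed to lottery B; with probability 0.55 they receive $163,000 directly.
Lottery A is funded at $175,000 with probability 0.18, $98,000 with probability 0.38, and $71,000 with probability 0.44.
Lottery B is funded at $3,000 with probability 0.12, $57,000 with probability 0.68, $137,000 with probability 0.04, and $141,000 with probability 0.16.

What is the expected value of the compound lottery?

EV(A) = 0.18 × 175000 + 0.38 × 98000 + 0.44 × 71000 = 31500 + 37240 + 31240 = 99980
EV(B) = 0.12 × 3000 + 0.68 × 57000 + 0.04 × 137000 + 0.16 × 141000 = 360 + 38760 + 5480 + 22560 = 67160
Branch C: 163000 (certain)
Overall = 0.3 × 99980 + 0.15 × 67160 + 0.55 × 163000 = 29994 + 10074 + 89650 = 129718

$129,718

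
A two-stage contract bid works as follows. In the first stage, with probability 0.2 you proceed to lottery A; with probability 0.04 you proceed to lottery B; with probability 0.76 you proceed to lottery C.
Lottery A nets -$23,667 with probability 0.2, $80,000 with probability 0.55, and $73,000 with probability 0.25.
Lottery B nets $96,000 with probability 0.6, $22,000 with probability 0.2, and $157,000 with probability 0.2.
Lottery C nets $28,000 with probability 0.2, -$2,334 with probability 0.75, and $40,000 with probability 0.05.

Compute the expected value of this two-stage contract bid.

EV(A) = 0.2 × (-23667) + 0.55 × 80000 + 0.25 × 73000 = -4733.4 + 44000 + 18250 = 57516.6
EV(B) = 0.6 × 96000 + 0.2 × 22000 + 0.2 × 157000 = 57600 + 4400 + 31400 = 93400
EV(C) = 0.2 × 28000 + 0.75 × (-2334) + 0.05 × 40000 = 5600 − 1750.5 + 2000 = 5849.5
Overall = 0.2 × 57516.6 + 0.04 × 93400 + 0.76 × 5849.5 = 11503.32 + 3736 + 4445.62 = 19684.94

$19,684.94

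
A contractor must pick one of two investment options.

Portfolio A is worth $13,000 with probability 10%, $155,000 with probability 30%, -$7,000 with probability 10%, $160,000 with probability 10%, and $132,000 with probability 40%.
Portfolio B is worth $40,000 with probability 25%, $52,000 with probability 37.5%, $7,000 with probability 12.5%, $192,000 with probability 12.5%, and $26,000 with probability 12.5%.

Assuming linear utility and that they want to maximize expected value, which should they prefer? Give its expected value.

Portfolio A = 0.1 × 13000 + 0.3 × 155000 + 0.1 × (-7000) + 0.1 × 160000 + 0.4 × 132000 = 1300 + 46500 − 700 + 16000 + 52800 = 115900
Portfolio B = 0.25 × 40000 + 0.375 × 52000 + 0.125 × 7000 + 0.125 × 192000 + 0.125 × 26000 = 10000 + 19500 + 875 + 24000 + 3250 = 57625

Portfolio A ($115,900)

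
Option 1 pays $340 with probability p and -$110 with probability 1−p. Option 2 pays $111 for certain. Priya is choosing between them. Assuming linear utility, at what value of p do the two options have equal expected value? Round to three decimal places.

p = 0.491

p·340 + (1−p)·(-110) = 111
450p − 110 = 111
p = (111 + 110) / 450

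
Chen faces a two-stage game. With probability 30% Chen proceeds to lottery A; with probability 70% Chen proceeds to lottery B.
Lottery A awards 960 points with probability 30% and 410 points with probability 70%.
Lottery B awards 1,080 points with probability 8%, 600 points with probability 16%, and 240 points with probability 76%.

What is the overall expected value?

EV(A) = 0.3 × 960 + 0.7 × 410 = 288 + 287 = 575
EV(B) = 0.08 × 1080 + 0.16 × 600 + 0.76 × 240 = 86.4 + 96 + 182.4 = 364.8
Overall = 0.3 × 575 + 0.7 × 364.8 = 172.5 + 255.36 = 427.86

427.86 points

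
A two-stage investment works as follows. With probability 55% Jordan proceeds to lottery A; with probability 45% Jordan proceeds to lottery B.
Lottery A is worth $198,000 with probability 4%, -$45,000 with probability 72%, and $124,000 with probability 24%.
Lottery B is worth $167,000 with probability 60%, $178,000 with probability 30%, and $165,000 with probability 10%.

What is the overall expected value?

$79,449

EV(A) = 0.04 × 198000 + 0.72 × (-45000) + 0.24 × 124000 = 7920 − 32400 + 29760 = 5280
EV(B) = 0.6 × 167000 + 0.3 × 178000 + 0.1 × 165000 = 100200 + 53400 + 16500 = 170100
Overall = 0.55 × 5280 + 0.45 × 170100 = 2904 + 76545 = 79449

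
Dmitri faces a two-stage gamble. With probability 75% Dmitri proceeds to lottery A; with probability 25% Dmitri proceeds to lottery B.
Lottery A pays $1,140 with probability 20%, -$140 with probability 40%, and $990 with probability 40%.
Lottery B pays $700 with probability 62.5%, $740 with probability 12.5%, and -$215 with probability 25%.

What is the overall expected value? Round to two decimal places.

EV(A) = 0.2 × 1140 + 0.4 × (-140) + 0.4 × 990 = 228 − 56 + 396 = 568
EV(B) = 0.625 × 700 + 0.125 × 740 + 0.25 × (-215) = 437.5 + 92.5 − 53.75 = 476.25
Overall = 0.75 × 568 + 0.25 × 476.25 = 426 + 119.0625 = 545.0625

$545.06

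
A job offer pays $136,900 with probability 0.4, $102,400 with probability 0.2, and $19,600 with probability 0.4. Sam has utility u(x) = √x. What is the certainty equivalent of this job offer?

$71,824

E[u] = 0.4·√136900 + 0.2·√102400 + 0.4·√19600 = 0.4·370 + 0.2·320 + 0.4·140 = 268
CE = (268)² = 71824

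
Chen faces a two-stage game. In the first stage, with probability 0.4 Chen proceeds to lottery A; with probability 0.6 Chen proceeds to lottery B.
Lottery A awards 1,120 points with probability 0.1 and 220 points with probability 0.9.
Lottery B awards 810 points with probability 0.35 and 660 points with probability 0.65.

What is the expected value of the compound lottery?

EV(A) = 0.1 × 1120 + 0.9 × 220 = 112 + 198 = 310
EV(B) = 0.35 × 810 + 0.65 × 660 = 283.5 + 429 = 712.5
Overall = 0.4 × 310 + 0.6 × 712.5 = 124 + 427.5 = 551.5

551.5 points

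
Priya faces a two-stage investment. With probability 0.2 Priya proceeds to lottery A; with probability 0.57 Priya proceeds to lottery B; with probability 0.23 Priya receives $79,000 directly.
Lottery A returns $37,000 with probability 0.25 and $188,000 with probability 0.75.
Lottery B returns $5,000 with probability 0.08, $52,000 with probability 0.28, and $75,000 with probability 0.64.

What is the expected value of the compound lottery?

$84,107.20

EV(A) = 0.25 × 37000 + 0.75 × 188000 = 9250 + 141000 = 150250
EV(B) = 0.08 × 5000 + 0.28 × 52000 + 0.64 × 75000 = 400 + 14560 + 48000 = 62960
Branch C: 79000 (certain)
Overall = 0.2 × 150250 + 0.57 × 62960 + 0.23 × 79000 = 30050 + 35887.2 + 18170 = 84107.2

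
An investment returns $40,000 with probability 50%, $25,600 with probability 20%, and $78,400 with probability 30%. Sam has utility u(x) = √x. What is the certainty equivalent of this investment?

E[u] = 0.5·√40000 + 0.2·√25600 + 0.3·√78400 = 0.5·200 + 0.2·160 + 0.3·280 = 216
CE = (216)² = 46656

$46,656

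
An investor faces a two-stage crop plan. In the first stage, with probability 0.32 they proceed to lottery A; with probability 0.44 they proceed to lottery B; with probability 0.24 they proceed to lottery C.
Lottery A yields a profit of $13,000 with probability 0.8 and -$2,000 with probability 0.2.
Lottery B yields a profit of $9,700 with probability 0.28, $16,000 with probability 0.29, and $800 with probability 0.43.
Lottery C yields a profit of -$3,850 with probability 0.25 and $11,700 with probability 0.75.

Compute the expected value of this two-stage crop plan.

EV(A) = 0.8 × 13000 + 0.2 × (-2000) = 10400 − 400 = 10000
EV(B) = 0.28 × 9700 + 0.29 × 16000 + 0.43 × 800 = 2716 + 4640 + 344 = 7700
EV(C) = 0.25 × (-3850) + 0.75 × 11700 = -962.5 + 8775 = 7812.5
Overall = 0.32 × 10000 + 0.44 × 7700 + 0.24 × 7812.5 = 3200 + 3388 + 1875 = 8463

$8,463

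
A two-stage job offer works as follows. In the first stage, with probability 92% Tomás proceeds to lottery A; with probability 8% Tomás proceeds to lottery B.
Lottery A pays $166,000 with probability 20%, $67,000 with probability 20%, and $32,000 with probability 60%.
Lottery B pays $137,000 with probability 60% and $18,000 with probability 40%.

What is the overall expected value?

EV(A) = 0.2 × 166000 + 0.2 × 67000 + 0.6 × 32000 = 33200 + 13400 + 19200 = 65800
EV(B) = 0.6 × 137000 + 0.4 × 18000 = 82200 + 7200 = 89400
Overall = 0.92 × 65800 + 0.08 × 89400 = 60536 + 7152 = 67688

$67,688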